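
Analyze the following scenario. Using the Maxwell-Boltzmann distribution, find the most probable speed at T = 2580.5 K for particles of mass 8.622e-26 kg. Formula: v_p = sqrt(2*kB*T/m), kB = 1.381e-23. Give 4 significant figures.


Step 1: Numerator = 2*kB*T = 2*1.381e-23*2580.5 = 7.127e-20
Step 2: Ratio = 7.127e-20 / 8.622e-26 = 8.266e+05
Step 3: v_p = sqrt(8.266e+05) = 909.2 m/s

909.2


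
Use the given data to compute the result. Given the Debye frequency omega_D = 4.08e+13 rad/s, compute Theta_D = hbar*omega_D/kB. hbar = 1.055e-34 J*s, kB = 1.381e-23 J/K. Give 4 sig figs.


Step 1: hbar*omega_D = 1.055e-34 * 4.08e+13 = 4.304e-21 J
Step 2: Theta_D = 4.304e-21 / 1.381e-23
Step 3: Theta_D = 311.7 K

311.7


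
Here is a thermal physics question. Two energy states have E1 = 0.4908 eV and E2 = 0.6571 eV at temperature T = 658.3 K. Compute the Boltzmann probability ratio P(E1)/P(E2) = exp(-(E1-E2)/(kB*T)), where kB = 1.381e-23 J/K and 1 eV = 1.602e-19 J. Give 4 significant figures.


Step 1: Compute energy difference dE = E1 - E2 = 0.4908 - 0.6571 = -0.1663 eV
Step 2: Convert to Joules: dE_J = -0.1663 * 1.602e-19 = -2.664e-20 J
Step 3: Compute exponent = -dE_J / (kB * T) = -(-2.664e-20) / (1.381e-23 * 658.3) = 2.93
Step 4: P(E1)/P(E2) = exp(2.93) = 18.74

18.74


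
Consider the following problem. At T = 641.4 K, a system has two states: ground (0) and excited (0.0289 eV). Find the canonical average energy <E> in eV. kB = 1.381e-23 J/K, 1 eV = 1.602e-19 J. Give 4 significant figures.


Step 1: beta*E = 0.0289*1.602e-19/(1.381e-23*641.4) = 0.5227
Step 2: exp(-beta*E) = 0.5929
Step 3: <E> = 0.0289*0.5929/(1+0.5929) = 0.01076 eV

0.01076


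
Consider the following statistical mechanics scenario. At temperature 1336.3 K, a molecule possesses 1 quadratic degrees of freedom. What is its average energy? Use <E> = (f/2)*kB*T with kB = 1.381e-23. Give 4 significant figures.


Step 1: f/2 = 1/2 = 0.5
Step 2: kB*T = 1.381e-23 * 1336.3 = 1.845e-20
Step 3: <E> = 0.5 * 1.845e-20 = 9.227e-21 J

9.227e-21


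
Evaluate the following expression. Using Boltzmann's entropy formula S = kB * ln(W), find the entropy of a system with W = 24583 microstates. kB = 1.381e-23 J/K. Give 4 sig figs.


Step 1: ln(W) = ln(24583) = 10.11
Step 2: S = kB * ln(W) = 1.381e-23 * 10.11
Step 3: S = 1.396e-22 J/K

1.396e-22


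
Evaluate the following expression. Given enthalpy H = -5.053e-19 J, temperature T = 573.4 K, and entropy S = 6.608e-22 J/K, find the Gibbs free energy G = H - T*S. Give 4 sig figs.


Step 1: T*S = 573.4 * 6.608e-22 = 3.789e-19 J
Step 2: G = H - T*S = -5.053e-19 - 3.789e-19
Step 3: G = -8.842e-19 J

-8.842e-19


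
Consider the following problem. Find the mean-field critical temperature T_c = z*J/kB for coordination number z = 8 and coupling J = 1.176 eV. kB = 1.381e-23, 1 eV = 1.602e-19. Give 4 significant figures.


Step 1: z*J = 8*1.176 = 9.408 eV
Step 2: Convert to Joules: 9.408*1.602e-19 = 1.507e-18 J
Step 3: T_c = 1.507e-18 / 1.381e-23 = 1.091e+05 K

1.091e+05


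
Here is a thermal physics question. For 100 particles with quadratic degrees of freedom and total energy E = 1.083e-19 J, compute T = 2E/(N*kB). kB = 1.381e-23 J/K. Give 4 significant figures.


Step 1: Numerator = 2*E = 2*1.083e-19 = 2.166e-19 J
Step 2: Denominator = N*kB = 100*1.381e-23 = 1.381e-21
Step 3: T = 2.166e-19 / 1.381e-21 = 156.8 K

156.8


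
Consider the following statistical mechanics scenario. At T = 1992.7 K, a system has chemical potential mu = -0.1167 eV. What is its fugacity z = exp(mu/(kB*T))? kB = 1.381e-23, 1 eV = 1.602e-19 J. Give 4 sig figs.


Step 1: Convert mu to Joules: -0.1167*1.602e-19 = -1.87e-20 J
Step 2: kB*T = 1.381e-23*1992.7 = 2.752e-20 J
Step 3: mu/(kB*T) = -0.6794
Step 4: z = exp(-0.6794) = 0.5069

0.5069


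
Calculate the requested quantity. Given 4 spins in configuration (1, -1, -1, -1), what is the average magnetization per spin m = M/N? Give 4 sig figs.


Step 1: Count up spins (+1): 1, down spins (-1): 3
Step 2: Total magnetization M = 1 - 3 = -2
Step 3: m = M/N = -2/4 = -0.5

-0.5


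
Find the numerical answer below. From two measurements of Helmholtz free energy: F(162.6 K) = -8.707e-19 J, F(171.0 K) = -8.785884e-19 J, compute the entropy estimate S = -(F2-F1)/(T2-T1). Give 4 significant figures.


Step 1: dF = F2 - F1 = -8.785884e-19 - (-8.707e-19) = -7.8884e-21 J
Step 2: dT = T2 - T1 = 171.0 - 162.6 = 8.4 K
Step 3: S = -dF/dT = -(-7.8884e-21)/8.4 = 9.391e-22 J/K

9.391e-22


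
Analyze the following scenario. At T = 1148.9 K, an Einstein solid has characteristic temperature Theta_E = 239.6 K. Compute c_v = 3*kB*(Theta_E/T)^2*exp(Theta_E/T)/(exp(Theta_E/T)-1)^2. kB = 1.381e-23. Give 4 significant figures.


Step 1: x = Theta_E/T = 239.6/1148.9 = 0.2085
Step 2: x^2 = 0.04349
Step 3: exp(x) = 1.232
Step 4: c_v = 3*1.381e-23*0.04349*1.232/(1.232-1)^2 = 4.128e-23

4.128e-23


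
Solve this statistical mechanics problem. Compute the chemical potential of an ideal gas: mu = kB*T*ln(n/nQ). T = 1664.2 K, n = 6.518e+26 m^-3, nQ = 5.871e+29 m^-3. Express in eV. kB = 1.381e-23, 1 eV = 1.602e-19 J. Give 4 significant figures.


Step 1: n/nQ = 6.518e+26/5.871e+29 = 0.00111
Step 2: ln(n/nQ) = -6.803
Step 3: mu = kB*T*ln(n/nQ) = 2.298e-20*-6.803 = -1.564e-19 J
Step 4: Convert to eV: -1.564e-19/1.602e-19 = -0.976 eV

-0.976


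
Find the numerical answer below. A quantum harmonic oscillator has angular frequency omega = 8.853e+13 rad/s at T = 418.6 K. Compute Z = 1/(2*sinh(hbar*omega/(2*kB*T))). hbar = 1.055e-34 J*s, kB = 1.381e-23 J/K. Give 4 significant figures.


Step 1: Compute x = hbar*omega/(kB*T) = 1.055e-34*8.853e+13/(1.381e-23*418.6) = 1.616
Step 2: x/2 = 0.8078
Step 3: sinh(x/2) = 0.8986
Step 4: Z = 1/(2*0.8986) = 0.5564

0.5564


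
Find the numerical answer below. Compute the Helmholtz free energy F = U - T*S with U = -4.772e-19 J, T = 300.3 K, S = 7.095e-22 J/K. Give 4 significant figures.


Step 1: T*S = 300.3 * 7.095e-22 = 2.131e-19 J
Step 2: F = U - T*S = -4.772e-19 - 2.131e-19
Step 3: F = -6.903e-19 J

-6.903e-19


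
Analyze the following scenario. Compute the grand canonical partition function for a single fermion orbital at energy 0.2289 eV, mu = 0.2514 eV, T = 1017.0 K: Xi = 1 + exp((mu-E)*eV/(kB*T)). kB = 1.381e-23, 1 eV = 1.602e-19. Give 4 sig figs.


Step 1: (mu - E) = 0.2514 - 0.2289 = 0.0225 eV
Step 2: x = (mu-E)*eV/(kB*T) = 0.0225*1.602e-19/(1.381e-23*1017.0) = 0.2566
Step 3: exp(x) = 1.293
Step 4: Xi = 1 + 1.293 = 2.293

2.293


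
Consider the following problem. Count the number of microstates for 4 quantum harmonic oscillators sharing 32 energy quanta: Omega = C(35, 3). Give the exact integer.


Step 1: Use binomial coefficient C(35, 3)
Step 2: Numerator = 35! / 32!
Step 3: Denominator = 3!
Step 4: Omega = 6545

6545


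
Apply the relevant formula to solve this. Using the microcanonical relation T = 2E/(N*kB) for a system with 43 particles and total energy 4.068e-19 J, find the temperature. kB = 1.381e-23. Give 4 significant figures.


Step 1: Numerator = 2*E = 2*4.068e-19 = 8.136e-19 J
Step 2: Denominator = N*kB = 43*1.381e-23 = 5.938e-22
Step 3: T = 8.136e-19 / 5.938e-22 = 1370 K

1370


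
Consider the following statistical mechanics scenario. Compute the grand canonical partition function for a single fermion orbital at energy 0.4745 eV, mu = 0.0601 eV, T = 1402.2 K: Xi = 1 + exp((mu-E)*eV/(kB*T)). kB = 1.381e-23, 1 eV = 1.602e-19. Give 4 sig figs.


Step 1: (mu - E) = 0.0601 - 0.4745 = -0.4144 eV
Step 2: x = (mu-E)*eV/(kB*T) = -0.4144*1.602e-19/(1.381e-23*1402.2) = -3.428
Step 3: exp(x) = 0.03244
Step 4: Xi = 1 + 0.03244 = 1.032

1.032


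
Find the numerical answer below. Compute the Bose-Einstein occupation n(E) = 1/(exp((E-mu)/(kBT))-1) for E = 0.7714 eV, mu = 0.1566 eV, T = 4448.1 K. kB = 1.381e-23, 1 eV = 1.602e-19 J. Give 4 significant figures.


Step 1: (E - mu) = 0.6148 eV
Step 2: x = (E-mu)*eV/(kB*T) = 0.6148*1.602e-19/(1.381e-23*4448.1) = 1.603
Step 3: exp(x) = 4.97
Step 4: n = 1/(exp(x)-1) = 0.2519

0.2519


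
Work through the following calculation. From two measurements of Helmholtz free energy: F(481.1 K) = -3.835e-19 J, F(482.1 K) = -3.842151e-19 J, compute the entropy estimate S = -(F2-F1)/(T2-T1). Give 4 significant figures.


Step 1: dF = F2 - F1 = -3.842151e-19 - (-3.835e-19) = -7.151e-22 J
Step 2: dT = T2 - T1 = 482.1 - 481.1 = 1 K
Step 3: S = -dF/dT = -(-7.151e-22)/1 = 7.151e-22 J/K

7.151e-22


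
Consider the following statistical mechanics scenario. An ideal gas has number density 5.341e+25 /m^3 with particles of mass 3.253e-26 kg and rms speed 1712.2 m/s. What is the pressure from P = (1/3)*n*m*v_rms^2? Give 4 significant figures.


Step 1: v_rms^2 = 1712.2^2 = 2.932e+06
Step 2: n*m = 5.341e+25*3.253e-26 = 1.737
Step 3: P = (1/3)*1.737*2.932e+06 = 1.698e+06 Pa

1.698e+06


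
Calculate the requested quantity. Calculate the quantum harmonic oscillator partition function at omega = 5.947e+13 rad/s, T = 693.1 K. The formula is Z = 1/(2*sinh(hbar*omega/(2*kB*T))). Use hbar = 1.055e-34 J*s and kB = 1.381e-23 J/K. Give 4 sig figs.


Step 1: Compute x = hbar*omega/(kB*T) = 1.055e-34*5.947e+13/(1.381e-23*693.1) = 0.6555
Step 2: x/2 = 0.3277
Step 3: sinh(x/2) = 0.3336
Step 4: Z = 1/(2*0.3336) = 1.499

1.499


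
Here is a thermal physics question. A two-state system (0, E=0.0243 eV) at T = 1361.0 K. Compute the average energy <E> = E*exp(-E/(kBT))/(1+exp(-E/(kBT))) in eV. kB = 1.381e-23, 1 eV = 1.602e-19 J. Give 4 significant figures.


Step 1: beta*E = 0.0243*1.602e-19/(1.381e-23*1361.0) = 0.2071
Step 2: exp(-beta*E) = 0.8129
Step 3: <E> = 0.0243*0.8129/(1+0.8129) = 0.0109 eV

0.0109


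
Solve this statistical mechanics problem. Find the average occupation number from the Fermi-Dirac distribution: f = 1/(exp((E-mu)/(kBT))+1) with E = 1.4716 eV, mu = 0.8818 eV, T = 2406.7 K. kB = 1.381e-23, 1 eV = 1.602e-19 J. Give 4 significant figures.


Step 1: (E - mu) = 1.4716 - 0.8818 = 0.5898 eV
Step 2: Convert: (E-mu)*eV = 9.449e-20 J
Step 3: x = (E-mu)*eV/(kB*T) = 2.843
Step 4: f = 1/(exp(2.843)+1) = 0.05505

0.05505


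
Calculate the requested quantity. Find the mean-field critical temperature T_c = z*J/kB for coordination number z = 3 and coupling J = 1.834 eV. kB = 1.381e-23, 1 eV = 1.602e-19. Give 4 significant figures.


Step 1: z*J = 3*1.834 = 5.502 eV
Step 2: Convert to Joules: 5.502*1.602e-19 = 8.814e-19 J
Step 3: T_c = 8.814e-19 / 1.381e-23 = 6.382e+04 K

6.382e+04


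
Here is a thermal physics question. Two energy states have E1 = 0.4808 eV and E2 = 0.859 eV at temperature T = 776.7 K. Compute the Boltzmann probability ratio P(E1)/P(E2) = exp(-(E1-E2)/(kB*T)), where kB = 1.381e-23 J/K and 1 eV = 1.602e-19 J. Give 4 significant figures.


Step 1: Compute energy difference dE = E1 - E2 = 0.4808 - 0.859 = -0.3782 eV
Step 2: Convert to Joules: dE_J = -0.3782 * 1.602e-19 = -6.059e-20 J
Step 3: Compute exponent = -dE_J / (kB * T) = -(-6.059e-20) / (1.381e-23 * 776.7) = 5.649
Step 4: P(E1)/P(E2) = exp(5.649) = 283.9

283.9


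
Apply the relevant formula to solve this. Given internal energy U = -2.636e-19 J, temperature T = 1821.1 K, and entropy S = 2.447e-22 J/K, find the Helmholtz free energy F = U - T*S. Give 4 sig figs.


Step 1: T*S = 1821.1 * 2.447e-22 = 4.456e-19 J
Step 2: F = U - T*S = -2.636e-19 - 4.456e-19
Step 3: F = -7.092e-19 J

-7.092e-19


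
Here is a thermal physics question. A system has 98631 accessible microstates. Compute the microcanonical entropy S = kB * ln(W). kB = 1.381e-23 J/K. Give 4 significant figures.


Step 1: ln(W) = ln(98631) = 11.5
Step 2: S = kB * ln(W) = 1.381e-23 * 11.5
Step 3: S = 1.588e-22 J/K

1.588e-22


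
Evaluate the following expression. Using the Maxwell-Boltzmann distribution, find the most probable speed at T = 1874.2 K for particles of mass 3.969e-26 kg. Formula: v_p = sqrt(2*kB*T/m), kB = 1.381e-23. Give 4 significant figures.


Step 1: Numerator = 2*kB*T = 2*1.381e-23*1874.2 = 5.177e-20
Step 2: Ratio = 5.177e-20 / 3.969e-26 = 1.304e+06
Step 3: v_p = sqrt(1.304e+06) = 1142 m/s

1142


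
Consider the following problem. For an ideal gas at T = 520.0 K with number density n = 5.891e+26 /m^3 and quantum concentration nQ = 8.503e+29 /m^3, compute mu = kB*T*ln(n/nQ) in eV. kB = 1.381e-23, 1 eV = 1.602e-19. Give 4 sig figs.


Step 1: n/nQ = 5.891e+26/8.503e+29 = 0.0006928
Step 2: ln(n/nQ) = -7.275
Step 3: mu = kB*T*ln(n/nQ) = 7.181e-21*-7.275 = -5.224e-20 J
Step 4: Convert to eV: -5.224e-20/1.602e-19 = -0.3261 eV

-0.3261


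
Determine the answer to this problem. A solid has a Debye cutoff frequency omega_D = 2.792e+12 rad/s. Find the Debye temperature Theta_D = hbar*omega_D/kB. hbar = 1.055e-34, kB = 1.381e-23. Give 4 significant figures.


Step 1: hbar*omega_D = 1.055e-34 * 2.792e+12 = 2.946e-22 J
Step 2: Theta_D = 2.946e-22 / 1.381e-23
Step 3: Theta_D = 21.33 K

21.33


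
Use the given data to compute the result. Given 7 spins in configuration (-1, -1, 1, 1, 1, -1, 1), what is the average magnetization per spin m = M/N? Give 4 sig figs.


Step 1: Count up spins (+1): 4, down spins (-1): 3
Step 2: Total magnetization M = 4 - 3 = 1
Step 3: m = M/N = 1/7 = 0.1429

0.1429


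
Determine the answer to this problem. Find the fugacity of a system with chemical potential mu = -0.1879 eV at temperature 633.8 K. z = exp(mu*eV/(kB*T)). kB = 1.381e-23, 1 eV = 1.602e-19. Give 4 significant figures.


Step 1: Convert mu to Joules: -0.1879*1.602e-19 = -3.01e-20 J
Step 2: kB*T = 1.381e-23*633.8 = 8.753e-21 J
Step 3: mu/(kB*T) = -3.439
Step 4: z = exp(-3.439) = 0.03209

0.03209


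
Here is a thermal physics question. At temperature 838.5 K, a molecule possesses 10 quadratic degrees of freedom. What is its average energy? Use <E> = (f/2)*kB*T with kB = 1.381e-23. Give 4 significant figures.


Step 1: f/2 = 10/2 = 5
Step 2: kB*T = 1.381e-23 * 838.5 = 1.158e-20
Step 3: <E> = 5 * 1.158e-20 = 5.79e-20 J

5.79e-20


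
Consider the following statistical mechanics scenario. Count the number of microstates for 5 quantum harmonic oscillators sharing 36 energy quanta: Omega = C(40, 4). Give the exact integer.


Step 1: Use binomial coefficient C(40, 4)
Step 2: Numerator = 40! / 36!
Step 3: Denominator = 4!
Step 4: Omega = 91390

91390


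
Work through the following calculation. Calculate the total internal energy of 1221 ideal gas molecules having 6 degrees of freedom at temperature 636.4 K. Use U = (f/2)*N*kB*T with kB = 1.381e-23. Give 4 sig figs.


Step 1: f/2 = 6/2 = 3.0
Step 2: N*kB*T = 1221*1.381e-23*636.4 = 1.073e-17
Step 3: U = 3.0 * 1.073e-17 = 3.219e-17 J

3.219e-17


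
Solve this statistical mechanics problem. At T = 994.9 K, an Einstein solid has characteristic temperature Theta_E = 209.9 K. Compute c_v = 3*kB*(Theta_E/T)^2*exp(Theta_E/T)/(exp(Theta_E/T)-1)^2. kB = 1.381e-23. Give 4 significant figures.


Step 1: x = Theta_E/T = 209.9/994.9 = 0.211
Step 2: x^2 = 0.04451
Step 3: exp(x) = 1.235
Step 4: c_v = 3*1.381e-23*0.04451*1.235/(1.235-1)^2 = 4.128e-23

4.128e-23


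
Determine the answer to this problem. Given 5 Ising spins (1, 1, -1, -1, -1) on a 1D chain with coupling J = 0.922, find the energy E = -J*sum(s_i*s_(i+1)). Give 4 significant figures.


Step 1: Nearest-neighbor products: 1, -1, 1, 1
Step 2: Sum of products = 2
Step 3: E = -0.922 * 2 = -1.844

-1.844


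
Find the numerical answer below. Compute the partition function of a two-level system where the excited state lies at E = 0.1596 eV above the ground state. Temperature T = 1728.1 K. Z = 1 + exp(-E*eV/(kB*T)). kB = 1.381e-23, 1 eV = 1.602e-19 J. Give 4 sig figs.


Step 1: Compute beta*E = E*eV/(kB*T) = 0.1596*1.602e-19/(1.381e-23*1728.1) = 1.071
Step 2: exp(-beta*E) = exp(-1.071) = 0.3425
Step 3: Z = 1 + 0.3425 = 1.343

1.343


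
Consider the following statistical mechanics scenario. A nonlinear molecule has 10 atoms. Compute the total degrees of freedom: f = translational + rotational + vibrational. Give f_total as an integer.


Step 1: Translational DOF = 3
Step 2: Rotational DOF (nonlinear) = 3
Step 3: Vibrational DOF = 3*10 - 6 = 24
Step 4: Total = 3 + 3 + 24 = 30

30


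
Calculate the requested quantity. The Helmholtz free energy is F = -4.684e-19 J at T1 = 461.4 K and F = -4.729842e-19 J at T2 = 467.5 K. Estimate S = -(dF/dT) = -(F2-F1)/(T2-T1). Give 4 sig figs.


Step 1: dF = F2 - F1 = -4.729842e-19 - (-4.684e-19) = -4.5842e-21 J
Step 2: dT = T2 - T1 = 467.5 - 461.4 = 6.1 K
Step 3: S = -dF/dT = -(-4.5842e-21)/6.1 = 7.515e-22 J/K

7.515e-22


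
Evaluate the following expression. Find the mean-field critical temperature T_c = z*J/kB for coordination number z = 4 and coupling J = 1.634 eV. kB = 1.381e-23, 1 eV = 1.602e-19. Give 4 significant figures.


Step 1: z*J = 4*1.634 = 6.536 eV
Step 2: Convert to Joules: 6.536*1.602e-19 = 1.047e-18 J
Step 3: T_c = 1.047e-18 / 1.381e-23 = 7.582e+04 K

7.582e+04


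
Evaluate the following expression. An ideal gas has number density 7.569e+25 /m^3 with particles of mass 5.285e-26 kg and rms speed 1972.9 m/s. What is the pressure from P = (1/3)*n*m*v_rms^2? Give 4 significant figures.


Step 1: v_rms^2 = 1972.9^2 = 3.892e+06
Step 2: n*m = 7.569e+25*5.285e-26 = 4
Step 3: P = (1/3)*4*3.892e+06 = 5.19e+06 Pa

5.19e+06


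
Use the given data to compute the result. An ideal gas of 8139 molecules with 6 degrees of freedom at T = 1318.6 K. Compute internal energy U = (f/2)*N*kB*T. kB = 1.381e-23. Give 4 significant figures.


Step 1: f/2 = 6/2 = 3.0
Step 2: N*kB*T = 8139*1.381e-23*1318.6 = 1.482e-16
Step 3: U = 3.0 * 1.482e-16 = 4.446e-16 J

4.446e-16


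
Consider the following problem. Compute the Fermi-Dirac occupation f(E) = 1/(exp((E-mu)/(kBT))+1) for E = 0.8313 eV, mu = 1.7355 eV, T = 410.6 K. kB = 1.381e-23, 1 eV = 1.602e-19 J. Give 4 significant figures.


Step 1: (E - mu) = 0.8313 - 1.7355 = -0.9042 eV
Step 2: Convert: (E-mu)*eV = -1.449e-19 J
Step 3: x = (E-mu)*eV/(kB*T) = -25.55
Step 4: f = 1/(exp(-25.55)+1) = 1

1


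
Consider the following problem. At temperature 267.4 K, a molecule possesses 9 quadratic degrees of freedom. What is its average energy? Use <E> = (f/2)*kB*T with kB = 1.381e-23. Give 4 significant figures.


Step 1: f/2 = 9/2 = 4.5
Step 2: kB*T = 1.381e-23 * 267.4 = 3.693e-21
Step 3: <E> = 4.5 * 3.693e-21 = 1.662e-20 J

1.662e-20


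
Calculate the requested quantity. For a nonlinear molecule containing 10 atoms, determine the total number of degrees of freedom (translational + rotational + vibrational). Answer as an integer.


Step 1: Translational DOF = 3
Step 2: Rotational DOF (nonlinear) = 3
Step 3: Vibrational DOF = 3*10 - 6 = 24
Step 4: Total = 3 + 3 + 24 = 30

30


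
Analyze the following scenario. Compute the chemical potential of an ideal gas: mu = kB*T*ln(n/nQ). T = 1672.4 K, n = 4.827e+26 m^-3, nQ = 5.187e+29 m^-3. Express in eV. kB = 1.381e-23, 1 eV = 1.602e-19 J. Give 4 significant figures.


Step 1: n/nQ = 4.827e+26/5.187e+29 = 0.0009306
Step 2: ln(n/nQ) = -6.98
Step 3: mu = kB*T*ln(n/nQ) = 2.31e-20*-6.98 = -1.612e-19 J
Step 4: Convert to eV: -1.612e-19/1.602e-19 = -1.006 eV

-1.006


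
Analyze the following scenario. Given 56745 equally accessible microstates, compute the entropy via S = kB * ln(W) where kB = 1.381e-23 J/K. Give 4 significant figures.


Step 1: ln(W) = ln(56745) = 10.95
Step 2: S = kB * ln(W) = 1.381e-23 * 10.95
Step 3: S = 1.512e-22 J/K

1.512e-22


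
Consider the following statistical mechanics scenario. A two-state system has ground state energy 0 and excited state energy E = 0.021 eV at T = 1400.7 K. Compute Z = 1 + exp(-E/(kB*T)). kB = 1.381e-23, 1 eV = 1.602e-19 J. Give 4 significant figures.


Step 1: Compute beta*E = E*eV/(kB*T) = 0.021*1.602e-19/(1.381e-23*1400.7) = 0.1739
Step 2: exp(-beta*E) = exp(-0.1739) = 0.8404
Step 3: Z = 1 + 0.8404 = 1.84

1.84


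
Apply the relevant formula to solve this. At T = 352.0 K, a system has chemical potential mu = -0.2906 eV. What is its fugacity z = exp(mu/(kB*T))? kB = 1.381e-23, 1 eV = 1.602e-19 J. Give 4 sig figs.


Step 1: Convert mu to Joules: -0.2906*1.602e-19 = -4.655e-20 J
Step 2: kB*T = 1.381e-23*352.0 = 4.861e-21 J
Step 3: mu/(kB*T) = -9.577
Step 4: z = exp(-9.577) = 6.932e-05

6.932e-05


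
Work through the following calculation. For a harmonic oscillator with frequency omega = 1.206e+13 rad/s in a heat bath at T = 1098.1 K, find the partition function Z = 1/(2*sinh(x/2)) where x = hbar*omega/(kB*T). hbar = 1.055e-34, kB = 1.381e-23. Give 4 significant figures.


Step 1: Compute x = hbar*omega/(kB*T) = 1.055e-34*1.206e+13/(1.381e-23*1098.1) = 0.0839
Step 2: x/2 = 0.04195
Step 3: sinh(x/2) = 0.04196
Step 4: Z = 1/(2*0.04196) = 11.92

11.92


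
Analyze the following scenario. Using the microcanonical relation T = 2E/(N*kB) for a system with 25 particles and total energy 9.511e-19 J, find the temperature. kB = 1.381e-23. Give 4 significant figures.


Step 1: Numerator = 2*E = 2*9.511e-19 = 1.902e-18 J
Step 2: Denominator = N*kB = 25*1.381e-23 = 3.452e-22
Step 3: T = 1.902e-18 / 3.452e-22 = 5510 K

5510


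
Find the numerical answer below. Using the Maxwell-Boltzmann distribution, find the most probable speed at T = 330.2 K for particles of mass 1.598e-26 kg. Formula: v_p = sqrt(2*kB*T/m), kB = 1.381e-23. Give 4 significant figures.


Step 1: Numerator = 2*kB*T = 2*1.381e-23*330.2 = 9.12e-21
Step 2: Ratio = 9.12e-21 / 1.598e-26 = 5.707e+05
Step 3: v_p = sqrt(5.707e+05) = 755.5 m/s

755.5


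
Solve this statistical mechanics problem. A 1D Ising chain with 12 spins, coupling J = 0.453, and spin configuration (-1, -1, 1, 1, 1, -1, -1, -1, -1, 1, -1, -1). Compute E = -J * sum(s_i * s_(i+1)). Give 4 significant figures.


Step 1: Nearest-neighbor products: 1, -1, 1, 1, -1, 1, 1, 1, -1, -1, 1
Step 2: Sum of products = 3
Step 3: E = -0.453 * 3 = -1.359

-1.359


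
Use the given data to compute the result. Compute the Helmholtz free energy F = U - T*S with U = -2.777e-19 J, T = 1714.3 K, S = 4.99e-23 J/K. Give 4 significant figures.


Step 1: T*S = 1714.3 * 4.99e-23 = 8.554e-20 J
Step 2: F = U - T*S = -2.777e-19 - 8.554e-20
Step 3: F = -3.632e-19 J

-3.632e-19


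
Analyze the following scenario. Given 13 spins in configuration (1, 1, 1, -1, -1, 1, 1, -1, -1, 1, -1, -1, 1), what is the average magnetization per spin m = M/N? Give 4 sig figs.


Step 1: Count up spins (+1): 7, down spins (-1): 6
Step 2: Total magnetization M = 7 - 6 = 1
Step 3: m = M/N = 1/13 = 0.07692

0.07692


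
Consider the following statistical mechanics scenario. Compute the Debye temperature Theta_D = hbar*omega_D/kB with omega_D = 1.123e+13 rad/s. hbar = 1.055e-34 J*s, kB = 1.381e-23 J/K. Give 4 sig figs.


Step 1: hbar*omega_D = 1.055e-34 * 1.123e+13 = 1.185e-21 J
Step 2: Theta_D = 1.185e-21 / 1.381e-23
Step 3: Theta_D = 85.79 K

85.79


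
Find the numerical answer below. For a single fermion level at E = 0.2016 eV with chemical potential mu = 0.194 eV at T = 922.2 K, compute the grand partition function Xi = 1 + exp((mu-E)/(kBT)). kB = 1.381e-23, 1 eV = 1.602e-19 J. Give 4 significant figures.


Step 1: (mu - E) = 0.194 - 0.2016 = -0.0076 eV
Step 2: x = (mu-E)*eV/(kB*T) = -0.0076*1.602e-19/(1.381e-23*922.2) = -0.0956
Step 3: exp(x) = 0.9088
Step 4: Xi = 1 + 0.9088 = 1.909

1.909


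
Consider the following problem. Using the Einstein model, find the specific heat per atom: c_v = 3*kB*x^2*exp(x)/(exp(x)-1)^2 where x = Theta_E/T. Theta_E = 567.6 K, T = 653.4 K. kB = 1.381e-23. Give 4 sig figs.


Step 1: x = Theta_E/T = 567.6/653.4 = 0.8687
Step 2: x^2 = 0.7546
Step 3: exp(x) = 2.384
Step 4: c_v = 3*1.381e-23*0.7546*2.384/(2.384-1)^2 = 3.892e-23

3.892e-23


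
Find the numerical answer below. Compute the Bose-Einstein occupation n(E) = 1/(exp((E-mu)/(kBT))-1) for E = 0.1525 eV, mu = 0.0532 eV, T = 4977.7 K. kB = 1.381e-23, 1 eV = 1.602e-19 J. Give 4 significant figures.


Step 1: (E - mu) = 0.0993 eV
Step 2: x = (E-mu)*eV/(kB*T) = 0.0993*1.602e-19/(1.381e-23*4977.7) = 0.2314
Step 3: exp(x) = 1.26
Step 4: n = 1/(exp(x)-1) = 3.841

3.841


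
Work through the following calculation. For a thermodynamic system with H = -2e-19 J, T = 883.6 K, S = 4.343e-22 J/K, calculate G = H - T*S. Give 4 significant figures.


Step 1: T*S = 883.6 * 4.343e-22 = 3.837e-19 J
Step 2: G = H - T*S = -2e-19 - 3.837e-19
Step 3: G = -5.837e-19 J

-5.837e-19


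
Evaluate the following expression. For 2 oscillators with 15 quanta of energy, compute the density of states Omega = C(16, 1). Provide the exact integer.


Step 1: Use binomial coefficient C(16, 1)
Step 2: Numerator = 16! / 15!
Step 3: Denominator = 1!
Step 4: Omega = 16

16


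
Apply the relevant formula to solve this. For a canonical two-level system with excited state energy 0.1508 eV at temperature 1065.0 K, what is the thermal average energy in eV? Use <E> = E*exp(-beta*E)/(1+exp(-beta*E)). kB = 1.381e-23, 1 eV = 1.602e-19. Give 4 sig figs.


Step 1: beta*E = 0.1508*1.602e-19/(1.381e-23*1065.0) = 1.643
Step 2: exp(-beta*E) = 0.1935
Step 3: <E> = 0.1508*0.1935/(1+0.1935) = 0.02445 eV

0.02445


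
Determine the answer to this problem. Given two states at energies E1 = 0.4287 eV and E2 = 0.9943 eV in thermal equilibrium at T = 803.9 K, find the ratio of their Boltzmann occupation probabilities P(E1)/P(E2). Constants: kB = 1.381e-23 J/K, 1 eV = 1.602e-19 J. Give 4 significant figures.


Step 1: Compute energy difference dE = E1 - E2 = 0.4287 - 0.9943 = -0.5656 eV
Step 2: Convert to Joules: dE_J = -0.5656 * 1.602e-19 = -9.061e-20 J
Step 3: Compute exponent = -dE_J / (kB * T) = -(-9.061e-20) / (1.381e-23 * 803.9) = 8.162
Step 4: P(E1)/P(E2) = exp(8.162) = 3504

3504


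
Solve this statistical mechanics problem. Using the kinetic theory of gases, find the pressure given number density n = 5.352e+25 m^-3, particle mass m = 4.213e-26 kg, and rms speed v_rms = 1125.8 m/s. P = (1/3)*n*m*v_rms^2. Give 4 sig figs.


Step 1: v_rms^2 = 1125.8^2 = 1.267e+06
Step 2: n*m = 5.352e+25*4.213e-26 = 2.255
Step 3: P = (1/3)*2.255*1.267e+06 = 9.526e+05 Pa

9.526e+05


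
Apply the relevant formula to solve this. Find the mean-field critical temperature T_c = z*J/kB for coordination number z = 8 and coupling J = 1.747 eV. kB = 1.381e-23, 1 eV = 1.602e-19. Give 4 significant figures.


Step 1: z*J = 8*1.747 = 13.98 eV
Step 2: Convert to Joules: 13.98*1.602e-19 = 2.239e-18 J
Step 3: T_c = 2.239e-18 / 1.381e-23 = 1.621e+05 K

1.621e+05


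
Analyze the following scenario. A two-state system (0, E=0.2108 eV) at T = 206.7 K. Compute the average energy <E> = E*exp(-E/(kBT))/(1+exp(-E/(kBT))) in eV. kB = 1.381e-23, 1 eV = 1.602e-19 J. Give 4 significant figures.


Step 1: beta*E = 0.2108*1.602e-19/(1.381e-23*206.7) = 11.83
Step 2: exp(-beta*E) = 7.28e-06
Step 3: <E> = 0.2108*7.28e-06/(1+7.28e-06) = 1.535e-06 eV

1.535e-06


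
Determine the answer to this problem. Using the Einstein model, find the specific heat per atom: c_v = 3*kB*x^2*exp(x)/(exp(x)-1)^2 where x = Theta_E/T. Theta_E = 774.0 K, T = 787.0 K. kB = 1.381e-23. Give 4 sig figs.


Step 1: x = Theta_E/T = 774.0/787.0 = 0.9835
Step 2: x^2 = 0.9672
Step 3: exp(x) = 2.674
Step 4: c_v = 3*1.381e-23*0.9672*2.674/(2.674-1)^2 = 3.825e-23

3.825e-23


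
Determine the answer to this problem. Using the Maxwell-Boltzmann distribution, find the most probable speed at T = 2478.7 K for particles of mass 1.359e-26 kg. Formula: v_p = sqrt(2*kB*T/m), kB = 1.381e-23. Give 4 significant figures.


Step 1: Numerator = 2*kB*T = 2*1.381e-23*2478.7 = 6.846e-20
Step 2: Ratio = 6.846e-20 / 1.359e-26 = 5.038e+06
Step 3: v_p = sqrt(5.038e+06) = 2244 m/s

2244


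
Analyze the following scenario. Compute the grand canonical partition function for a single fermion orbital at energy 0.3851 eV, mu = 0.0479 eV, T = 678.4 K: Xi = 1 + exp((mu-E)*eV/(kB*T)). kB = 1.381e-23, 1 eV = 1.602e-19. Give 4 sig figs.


Step 1: (mu - E) = 0.0479 - 0.3851 = -0.3372 eV
Step 2: x = (mu-E)*eV/(kB*T) = -0.3372*1.602e-19/(1.381e-23*678.4) = -5.766
Step 3: exp(x) = 0.003132
Step 4: Xi = 1 + 0.003132 = 1.003

1.003


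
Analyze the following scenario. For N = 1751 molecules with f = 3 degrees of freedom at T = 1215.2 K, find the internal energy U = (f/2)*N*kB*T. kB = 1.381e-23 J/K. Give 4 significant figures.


Step 1: f/2 = 3/2 = 1.5
Step 2: N*kB*T = 1751*1.381e-23*1215.2 = 2.939e-17
Step 3: U = 1.5 * 2.939e-17 = 4.408e-17 J

4.408e-17


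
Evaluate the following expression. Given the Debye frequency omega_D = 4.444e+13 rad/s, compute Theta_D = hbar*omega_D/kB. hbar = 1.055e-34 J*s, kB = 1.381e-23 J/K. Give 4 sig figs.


Step 1: hbar*omega_D = 1.055e-34 * 4.444e+13 = 4.688e-21 J
Step 2: Theta_D = 4.688e-21 / 1.381e-23
Step 3: Theta_D = 339.5 K

339.5


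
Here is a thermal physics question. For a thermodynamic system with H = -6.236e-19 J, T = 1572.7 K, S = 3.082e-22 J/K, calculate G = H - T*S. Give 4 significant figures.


Step 1: T*S = 1572.7 * 3.082e-22 = 4.847e-19 J
Step 2: G = H - T*S = -6.236e-19 - 4.847e-19
Step 3: G = -1.108e-18 J

-1.108e-18


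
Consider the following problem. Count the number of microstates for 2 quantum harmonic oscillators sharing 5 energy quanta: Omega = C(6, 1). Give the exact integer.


Step 1: Use binomial coefficient C(6, 1)
Step 2: Numerator = 6! / 5!
Step 3: Denominator = 1!
Step 4: Omega = 6

6


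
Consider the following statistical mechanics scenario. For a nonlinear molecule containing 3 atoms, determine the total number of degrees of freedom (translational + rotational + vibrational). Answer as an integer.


Step 1: Translational DOF = 3
Step 2: Rotational DOF (nonlinear) = 3
Step 3: Vibrational DOF = 3*3 - 6 = 3
Step 4: Total = 3 + 3 + 3 = 9

9


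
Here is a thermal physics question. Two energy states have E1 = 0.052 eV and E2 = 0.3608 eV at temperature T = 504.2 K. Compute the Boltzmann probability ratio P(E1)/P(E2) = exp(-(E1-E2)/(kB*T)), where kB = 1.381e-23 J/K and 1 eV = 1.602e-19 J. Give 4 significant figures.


Step 1: Compute energy difference dE = E1 - E2 = 0.052 - 0.3608 = -0.3088 eV
Step 2: Convert to Joules: dE_J = -0.3088 * 1.602e-19 = -4.947e-20 J
Step 3: Compute exponent = -dE_J / (kB * T) = -(-4.947e-20) / (1.381e-23 * 504.2) = 7.105
Step 4: P(E1)/P(E2) = exp(7.105) = 1218

1218


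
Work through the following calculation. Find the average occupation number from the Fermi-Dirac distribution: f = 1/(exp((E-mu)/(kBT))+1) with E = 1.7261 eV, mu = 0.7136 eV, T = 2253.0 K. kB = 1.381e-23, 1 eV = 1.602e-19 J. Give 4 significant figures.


Step 1: (E - mu) = 1.7261 - 0.7136 = 1.012 eV
Step 2: Convert: (E-mu)*eV = 1.622e-19 J
Step 3: x = (E-mu)*eV/(kB*T) = 5.213
Step 4: f = 1/(exp(5.213)+1) = 0.005415

0.005415


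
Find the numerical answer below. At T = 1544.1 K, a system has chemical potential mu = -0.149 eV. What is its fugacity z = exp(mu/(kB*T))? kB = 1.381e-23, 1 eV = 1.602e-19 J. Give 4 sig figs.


Step 1: Convert mu to Joules: -0.149*1.602e-19 = -2.387e-20 J
Step 2: kB*T = 1.381e-23*1544.1 = 2.132e-20 J
Step 3: mu/(kB*T) = -1.119
Step 4: z = exp(-1.119) = 0.3265

0.3265


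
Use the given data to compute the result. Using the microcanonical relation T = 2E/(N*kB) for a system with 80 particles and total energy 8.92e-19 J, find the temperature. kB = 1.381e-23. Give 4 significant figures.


Step 1: Numerator = 2*E = 2*8.92e-19 = 1.784e-18 J
Step 2: Denominator = N*kB = 80*1.381e-23 = 1.105e-21
Step 3: T = 1.784e-18 / 1.105e-21 = 1615 K

1615


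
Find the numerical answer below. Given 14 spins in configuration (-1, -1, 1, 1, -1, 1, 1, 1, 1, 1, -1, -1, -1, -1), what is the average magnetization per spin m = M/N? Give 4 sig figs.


Step 1: Count up spins (+1): 7, down spins (-1): 7
Step 2: Total magnetization M = 7 - 7 = 0
Step 3: m = M/N = 0/14 = 0

0


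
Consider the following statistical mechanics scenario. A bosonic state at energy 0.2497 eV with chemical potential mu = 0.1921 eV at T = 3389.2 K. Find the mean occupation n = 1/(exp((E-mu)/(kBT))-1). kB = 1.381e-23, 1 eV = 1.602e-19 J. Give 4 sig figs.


Step 1: (E - mu) = 0.0576 eV
Step 2: x = (E-mu)*eV/(kB*T) = 0.0576*1.602e-19/(1.381e-23*3389.2) = 0.1971
Step 3: exp(x) = 1.218
Step 4: n = 1/(exp(x)-1) = 4.589

4.589


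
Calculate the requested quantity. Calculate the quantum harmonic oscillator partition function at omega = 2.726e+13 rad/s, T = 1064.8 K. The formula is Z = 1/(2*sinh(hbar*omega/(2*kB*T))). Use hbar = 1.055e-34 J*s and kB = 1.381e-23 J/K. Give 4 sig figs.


Step 1: Compute x = hbar*omega/(kB*T) = 1.055e-34*2.726e+13/(1.381e-23*1064.8) = 0.1956
Step 2: x/2 = 0.09779
Step 3: sinh(x/2) = 0.09794
Step 4: Z = 1/(2*0.09794) = 5.105

5.105


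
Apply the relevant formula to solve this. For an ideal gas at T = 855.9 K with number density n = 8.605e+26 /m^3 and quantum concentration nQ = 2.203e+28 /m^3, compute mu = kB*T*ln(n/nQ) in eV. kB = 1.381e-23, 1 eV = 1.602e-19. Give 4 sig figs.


Step 1: n/nQ = 8.605e+26/2.203e+28 = 0.03906
Step 2: ln(n/nQ) = -3.243
Step 3: mu = kB*T*ln(n/nQ) = 1.182e-20*-3.243 = -3.833e-20 J
Step 4: Convert to eV: -3.833e-20/1.602e-19 = -0.2393 eV

-0.2393


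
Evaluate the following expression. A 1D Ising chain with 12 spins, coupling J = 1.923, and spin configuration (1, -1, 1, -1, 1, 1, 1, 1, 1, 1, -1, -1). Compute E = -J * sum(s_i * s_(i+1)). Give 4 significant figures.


Step 1: Nearest-neighbor products: -1, -1, -1, -1, 1, 1, 1, 1, 1, -1, 1
Step 2: Sum of products = 1
Step 3: E = -1.923 * 1 = -1.923

-1.923


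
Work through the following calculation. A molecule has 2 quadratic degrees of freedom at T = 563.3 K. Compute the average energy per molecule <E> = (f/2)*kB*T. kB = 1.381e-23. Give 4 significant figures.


Step 1: f/2 = 2/2 = 1
Step 2: kB*T = 1.381e-23 * 563.3 = 7.779e-21
Step 3: <E> = 1 * 7.779e-21 = 7.779e-21 J

7.779e-21


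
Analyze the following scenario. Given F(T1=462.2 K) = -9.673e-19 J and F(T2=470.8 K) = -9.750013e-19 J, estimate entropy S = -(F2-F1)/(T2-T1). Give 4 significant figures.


Step 1: dF = F2 - F1 = -9.750013e-19 - (-9.673e-19) = -7.7013e-21 J
Step 2: dT = T2 - T1 = 470.8 - 462.2 = 8.6 K
Step 3: S = -dF/dT = -(-7.7013e-21)/8.6 = 8.955e-22 J/K

8.955e-22


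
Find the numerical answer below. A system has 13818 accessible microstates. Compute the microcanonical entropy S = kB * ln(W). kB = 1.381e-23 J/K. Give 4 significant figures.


Step 1: ln(W) = ln(13818) = 9.534
Step 2: S = kB * ln(W) = 1.381e-23 * 9.534
Step 3: S = 1.317e-22 J/K

1.317e-22


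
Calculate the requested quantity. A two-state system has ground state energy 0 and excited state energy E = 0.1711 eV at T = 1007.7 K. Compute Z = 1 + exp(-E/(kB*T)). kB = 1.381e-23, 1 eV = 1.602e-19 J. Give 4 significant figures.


Step 1: Compute beta*E = E*eV/(kB*T) = 0.1711*1.602e-19/(1.381e-23*1007.7) = 1.97
Step 2: exp(-beta*E) = exp(-1.97) = 0.1395
Step 3: Z = 1 + 0.1395 = 1.14

1.14


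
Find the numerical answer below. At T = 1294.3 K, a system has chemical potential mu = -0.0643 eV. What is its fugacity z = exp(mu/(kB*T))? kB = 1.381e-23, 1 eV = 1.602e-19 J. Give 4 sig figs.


Step 1: Convert mu to Joules: -0.0643*1.602e-19 = -1.03e-20 J
Step 2: kB*T = 1.381e-23*1294.3 = 1.787e-20 J
Step 3: mu/(kB*T) = -0.5763
Step 4: z = exp(-0.5763) = 0.562

0.562


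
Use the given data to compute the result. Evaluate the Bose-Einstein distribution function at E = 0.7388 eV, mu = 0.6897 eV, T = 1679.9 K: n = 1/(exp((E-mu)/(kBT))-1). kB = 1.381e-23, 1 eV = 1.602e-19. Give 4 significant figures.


Step 1: (E - mu) = 0.0491 eV
Step 2: x = (E-mu)*eV/(kB*T) = 0.0491*1.602e-19/(1.381e-23*1679.9) = 0.3391
Step 3: exp(x) = 1.404
Step 4: n = 1/(exp(x)-1) = 2.478

2.478


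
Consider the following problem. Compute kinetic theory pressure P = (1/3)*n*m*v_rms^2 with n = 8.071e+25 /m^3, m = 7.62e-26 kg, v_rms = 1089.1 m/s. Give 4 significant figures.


Step 1: v_rms^2 = 1089.1^2 = 1.186e+06
Step 2: n*m = 8.071e+25*7.62e-26 = 6.15
Step 3: P = (1/3)*6.15*1.186e+06 = 2.432e+06 Pa

2.432e+06


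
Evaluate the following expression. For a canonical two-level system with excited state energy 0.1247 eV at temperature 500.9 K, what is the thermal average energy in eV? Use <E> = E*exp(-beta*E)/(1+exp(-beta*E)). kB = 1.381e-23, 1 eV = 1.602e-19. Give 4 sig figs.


Step 1: beta*E = 0.1247*1.602e-19/(1.381e-23*500.9) = 2.888
Step 2: exp(-beta*E) = 0.05569
Step 3: <E> = 0.1247*0.05569/(1+0.05569) = 0.006578 eV

0.006578


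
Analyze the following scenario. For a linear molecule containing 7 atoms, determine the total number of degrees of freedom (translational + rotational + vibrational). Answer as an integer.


Step 1: Translational DOF = 3
Step 2: Rotational DOF (linear) = 2
Step 3: Vibrational DOF = 3*7 - 5 = 16
Step 4: Total = 3 + 2 + 16 = 21

21


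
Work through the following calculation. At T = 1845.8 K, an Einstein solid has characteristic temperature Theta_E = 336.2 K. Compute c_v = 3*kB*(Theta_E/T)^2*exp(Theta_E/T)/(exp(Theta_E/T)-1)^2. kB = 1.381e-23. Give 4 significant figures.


Step 1: x = Theta_E/T = 336.2/1845.8 = 0.1821
Step 2: x^2 = 0.03318
Step 3: exp(x) = 1.2
Step 4: c_v = 3*1.381e-23*0.03318*1.2/(1.2-1)^2 = 4.132e-23

4.132e-23


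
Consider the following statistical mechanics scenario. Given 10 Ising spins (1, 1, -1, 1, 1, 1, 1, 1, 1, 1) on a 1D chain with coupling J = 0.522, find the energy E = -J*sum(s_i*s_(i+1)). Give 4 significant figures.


Step 1: Nearest-neighbor products: 1, -1, -1, 1, 1, 1, 1, 1, 1
Step 2: Sum of products = 5
Step 3: E = -0.522 * 5 = -2.61

-2.61


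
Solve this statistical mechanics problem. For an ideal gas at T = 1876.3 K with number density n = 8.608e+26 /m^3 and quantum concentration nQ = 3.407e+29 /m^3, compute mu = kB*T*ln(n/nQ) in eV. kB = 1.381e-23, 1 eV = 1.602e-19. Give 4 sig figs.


Step 1: n/nQ = 8.608e+26/3.407e+29 = 0.002527
Step 2: ln(n/nQ) = -5.981
Step 3: mu = kB*T*ln(n/nQ) = 2.591e-20*-5.981 = -1.55e-19 J
Step 4: Convert to eV: -1.55e-19/1.602e-19 = -0.9674 eV

-0.9674


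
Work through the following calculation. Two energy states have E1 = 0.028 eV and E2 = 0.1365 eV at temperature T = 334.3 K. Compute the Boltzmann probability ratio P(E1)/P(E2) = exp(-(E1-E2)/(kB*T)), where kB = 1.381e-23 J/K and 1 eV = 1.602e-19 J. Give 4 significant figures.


Step 1: Compute energy difference dE = E1 - E2 = 0.028 - 0.1365 = -0.1085 eV
Step 2: Convert to Joules: dE_J = -0.1085 * 1.602e-19 = -1.738e-20 J
Step 3: Compute exponent = -dE_J / (kB * T) = -(-1.738e-20) / (1.381e-23 * 334.3) = 3.765
Step 4: P(E1)/P(E2) = exp(3.765) = 43.16

43.16


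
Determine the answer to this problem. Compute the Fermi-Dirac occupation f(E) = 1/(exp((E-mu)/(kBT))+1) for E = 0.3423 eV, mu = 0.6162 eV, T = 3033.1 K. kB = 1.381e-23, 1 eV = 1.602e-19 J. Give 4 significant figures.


Step 1: (E - mu) = 0.3423 - 0.6162 = -0.2739 eV
Step 2: Convert: (E-mu)*eV = -4.388e-20 J
Step 3: x = (E-mu)*eV/(kB*T) = -1.048
Step 4: f = 1/(exp(-1.048)+1) = 0.7403

0.7403


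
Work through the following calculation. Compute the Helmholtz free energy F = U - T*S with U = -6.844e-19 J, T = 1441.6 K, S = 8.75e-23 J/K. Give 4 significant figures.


Step 1: T*S = 1441.6 * 8.75e-23 = 1.261e-19 J
Step 2: F = U - T*S = -6.844e-19 - 1.261e-19
Step 3: F = -8.105e-19 J

-8.105e-19


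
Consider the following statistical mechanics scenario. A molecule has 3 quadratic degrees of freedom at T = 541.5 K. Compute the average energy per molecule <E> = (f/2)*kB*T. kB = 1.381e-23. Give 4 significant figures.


Step 1: f/2 = 3/2 = 1.5
Step 2: kB*T = 1.381e-23 * 541.5 = 7.478e-21
Step 3: <E> = 1.5 * 7.478e-21 = 1.122e-20 J

1.122e-20


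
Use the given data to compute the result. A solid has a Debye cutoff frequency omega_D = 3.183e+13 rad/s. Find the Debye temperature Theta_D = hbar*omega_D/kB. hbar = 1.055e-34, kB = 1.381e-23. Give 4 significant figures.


Step 1: hbar*omega_D = 1.055e-34 * 3.183e+13 = 3.358e-21 J
Step 2: Theta_D = 3.358e-21 / 1.381e-23
Step 3: Theta_D = 243.2 K

243.2
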